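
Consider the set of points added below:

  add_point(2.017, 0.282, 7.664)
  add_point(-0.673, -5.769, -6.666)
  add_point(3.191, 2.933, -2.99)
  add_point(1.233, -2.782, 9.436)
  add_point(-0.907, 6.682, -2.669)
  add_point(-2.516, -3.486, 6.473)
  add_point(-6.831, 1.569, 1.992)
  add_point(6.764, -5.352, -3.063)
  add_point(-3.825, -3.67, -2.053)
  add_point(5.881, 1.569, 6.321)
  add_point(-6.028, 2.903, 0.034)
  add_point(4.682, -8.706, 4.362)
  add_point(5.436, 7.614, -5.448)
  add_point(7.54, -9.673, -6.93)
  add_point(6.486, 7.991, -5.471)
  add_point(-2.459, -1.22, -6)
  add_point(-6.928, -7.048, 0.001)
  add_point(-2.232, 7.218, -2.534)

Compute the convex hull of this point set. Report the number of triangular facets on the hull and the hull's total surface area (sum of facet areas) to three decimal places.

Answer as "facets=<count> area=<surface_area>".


Points on the hull: [0, 1, 3, 5, 6, 9, 10, 11, 12, 13, 14, 15, 16, 17] (14 of 18).

Per-facet area ½‖(b−a)×(c−a)‖:
  f1: (p11, p13, p16) → 72.7648
  f2: (p11, p3, p16) → 51.5218
  f3: (p5, p3, p16) → 8.1582
  f4: (p5, p6, p16) → 31.0453
  f5: (p5, p6, p3) → 14.3911
  f6: (p0, p6, p3) → 18.8659
  f7: (p1, p14, p13) → 70.7242
  f8: (p1, p15, p14) → 28.8388
  f9: (p1, p13, p16) → 34.4055
  f10: (p1, p15, p16) → 22.2315
  f11: (p10, p6, p16) → 10.3761
  f12: (p10, p15, p16) → 35.9112
  f13: (p9, p11, p3) → 30.0722
  f14: (p9, p0, p3) → 6.2095
  f15: (p9, p14, p13) → 109.3337
  f16: (p9, p11, p13) → 59.8413
  f17: (p17, p10, p15) → 24.9716
  f18: (p17, p9, p14) → 57.8437
  f19: (p17, p9, p0) → 27.7977
  f20: (p17, p0, p6) → 45.2372
  f21: (p17, p10, p6) → 3.7626
  f22: (p12, p15, p14) → 3.1792
  f23: (p12, p17, p14) → 1.9765
  f24: (p12, p17, p15) → 37.3855
Σ area = 806.845

Euler: V−E+F = 14−36+24 = 2.

facets=24 area=806.845


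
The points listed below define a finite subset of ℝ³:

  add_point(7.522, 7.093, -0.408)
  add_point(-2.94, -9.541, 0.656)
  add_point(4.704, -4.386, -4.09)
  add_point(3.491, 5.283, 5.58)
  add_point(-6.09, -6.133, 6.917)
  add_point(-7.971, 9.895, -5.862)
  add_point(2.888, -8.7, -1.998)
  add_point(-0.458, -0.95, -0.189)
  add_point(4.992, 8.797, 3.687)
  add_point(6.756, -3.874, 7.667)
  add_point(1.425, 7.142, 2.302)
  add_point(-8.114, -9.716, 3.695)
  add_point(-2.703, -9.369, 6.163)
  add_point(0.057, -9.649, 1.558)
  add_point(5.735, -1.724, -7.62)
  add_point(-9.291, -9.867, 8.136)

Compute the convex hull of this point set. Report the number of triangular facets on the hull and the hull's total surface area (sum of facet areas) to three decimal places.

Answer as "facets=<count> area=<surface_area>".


Extreme-point indices: [0, 1, 3, 5, 6, 8, 9, 11, 12, 13, 14, 15] — 12 of 16 on the boundary.

Triangle areas on the boundary:
  f1: (p14, p5, p0) → 93.7006
  f2: (p8, p5, p0) → 41.1419
  f3: (p9, p8, p0) → 33.8570
  f4: (p9, p14, p0) → 76.0766
  f5: (p9, p6, p14) → 53.7186
  f6: (p1, p14, p5) → 127.4308
  f7: (p1, p6, p14) → 23.9245
  f8: (p3, p9, p15) → 85.1754
  f9: (p3, p9, p8) → 14.3413
  f10: (p3, p5, p15) → 166.5991
  f11: (p3, p8, p5) → 34.3863
  f12: (p12, p9, p15) → 22.0357
  f13: (p11, p5, p15) → 44.6661
  f14: (p11, p1, p5) → 63.3407
  f15: (p13, p9, p6) → 24.9190
  f16: (p13, p12, p9) → 28.3406
  f17: (p13, p1, p6) → 6.7947
  f18: (p13, p12, p15) → 12.6302
  f19: (p13, p11, p15) → 16.8960
  f20: (p13, p11, p1) → 6.9092
Σ area = 976.884

Euler characteristic 12−30+20 = 2 ✓

facets=20 area=976.884


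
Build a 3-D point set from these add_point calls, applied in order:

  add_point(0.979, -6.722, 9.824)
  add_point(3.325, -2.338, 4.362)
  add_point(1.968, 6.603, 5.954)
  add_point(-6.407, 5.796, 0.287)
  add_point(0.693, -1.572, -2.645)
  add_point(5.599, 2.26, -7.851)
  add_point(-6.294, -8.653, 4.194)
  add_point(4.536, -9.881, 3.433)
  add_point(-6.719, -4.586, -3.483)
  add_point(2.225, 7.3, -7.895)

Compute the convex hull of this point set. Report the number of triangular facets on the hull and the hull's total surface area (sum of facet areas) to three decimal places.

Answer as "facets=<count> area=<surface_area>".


facets=12 area=749.673

Extreme-point indices: [0, 2, 3, 5, 6, 7, 8, 9] — 8 of 10 on the boundary.

Per-facet area ½‖(b−a)×(c−a)‖:
  f1: (p7, p5, p8) → 98.5896
  f2: (p6, p7, p8) → 47.4805
  f3: (p6, p0, p7) → 36.5499
  f4: (p6, p3, p8) → 47.6041
  f5: (p6, p3, p0) → 70.2902
  f6: (p2, p3, p0) → 70.5428
  f7: (p2, p7, p5) → 111.7860
  f8: (p2, p0, p7) → 54.9812
  f9: (p9, p2, p5) → 42.0278
  f10: (p9, p2, p3) → 59.2728
  f11: (p9, p5, p8) → 44.6116
  f12: (p9, p3, p8) → 65.9361
Σ area = 749.673

Euler characteristic 8−18+12 = 2 ✓


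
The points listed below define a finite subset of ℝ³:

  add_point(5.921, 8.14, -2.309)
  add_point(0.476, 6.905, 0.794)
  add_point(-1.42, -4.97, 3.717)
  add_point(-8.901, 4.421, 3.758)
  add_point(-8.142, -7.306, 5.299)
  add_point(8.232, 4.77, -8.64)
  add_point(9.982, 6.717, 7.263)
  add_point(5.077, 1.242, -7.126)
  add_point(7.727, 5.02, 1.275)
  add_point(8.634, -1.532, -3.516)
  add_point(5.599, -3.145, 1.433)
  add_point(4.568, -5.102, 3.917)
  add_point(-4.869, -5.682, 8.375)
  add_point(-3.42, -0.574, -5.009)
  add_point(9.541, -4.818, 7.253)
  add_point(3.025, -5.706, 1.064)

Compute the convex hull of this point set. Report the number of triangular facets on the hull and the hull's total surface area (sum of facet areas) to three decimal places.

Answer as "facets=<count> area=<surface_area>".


Extreme-point indices: [0, 1, 3, 4, 5, 6, 7, 9, 12, 13, 14, 15] — 12 of 16 on the boundary.

Area of each hull facet:
  f1: (p12, p6, p3) → 108.9340
  f2: (p12, p4, p3) → 27.6799
  f3: (p12, p14, p6) → 83.1722
  f4: (p12, p14, p4) → 26.2065
  f5: (p0, p5, p3) → 54.1606
  f6: (p0, p5, p6) → 32.0111
  f7: (p13, p4, p3) → 63.4397
  f8: (p13, p5, p3) → 68.2708
  f9: (p1, p6, p3) → 46.8410
  f10: (p1, p0, p3) → 6.8569
  f11: (p1, p0, p6) → 33.1909
  f12: (p9, p5, p6) → 55.4291
  f13: (p9, p14, p6) → 62.4564
  f14: (p7, p13, p5) → 12.7328
  f15: (p7, p9, p5) → 14.2127
  f16: (p15, p13, p4) → 58.6585
  f17: (p15, p7, p13) → 42.7679
  f18: (p15, p7, p9) → 23.7974
  f19: (p15, p14, p4) → 48.8348
  f20: (p15, p9, p14) → 37.2668
Σ area = 906.920

Euler: V−E+F = 12−30+20 = 2.

facets=20 area=906.920


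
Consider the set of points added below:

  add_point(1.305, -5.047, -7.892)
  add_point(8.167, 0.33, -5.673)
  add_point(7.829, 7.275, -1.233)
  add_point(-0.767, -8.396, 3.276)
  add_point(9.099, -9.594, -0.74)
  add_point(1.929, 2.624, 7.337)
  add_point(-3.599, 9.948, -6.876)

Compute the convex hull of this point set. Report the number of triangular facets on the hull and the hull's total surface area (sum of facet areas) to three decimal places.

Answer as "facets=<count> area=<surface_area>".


7 of the 7 inputs are extreme points: [0, 1, 2, 3, 4, 5, 6].

Triangle areas on the boundary:
  f1: (p3, p0, p6) → 92.4992
  f2: (p3, p5, p6) → 101.8483
  f3: (p3, p0, p4) → 55.5825
  f4: (p3, p5, p4) → 64.5664
  f5: (p1, p0, p6) → 66.7112
  f6: (p1, p0, p4) → 46.6687
  f7: (p2, p5, p4) → 88.8095
  f8: (p2, p1, p4) → 39.2995
  f9: (p2, p5, p6) → 74.1336
  f10: (p2, p1, p6) → 53.7014
Σ area = 683.820

Euler characteristic 7−15+10 = 2 ✓

facets=10 area=683.820


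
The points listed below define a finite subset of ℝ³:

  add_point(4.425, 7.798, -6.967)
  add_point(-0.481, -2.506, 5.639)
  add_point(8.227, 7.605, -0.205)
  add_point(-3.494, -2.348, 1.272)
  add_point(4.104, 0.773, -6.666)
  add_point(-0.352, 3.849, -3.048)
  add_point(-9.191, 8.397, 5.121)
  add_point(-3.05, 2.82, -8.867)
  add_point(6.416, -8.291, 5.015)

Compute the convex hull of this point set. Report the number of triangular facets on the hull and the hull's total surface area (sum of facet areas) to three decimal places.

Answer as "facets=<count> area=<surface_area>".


facets=12 area=677.913

8 of the 9 inputs are extreme points: [0, 1, 2, 3, 4, 6, 7, 8].

Facet areas (half cross-product norm):
  f1: (p4, p8, p2) → 75.9537
  f2: (p4, p7, p8) → 49.4664
  f3: (p1, p2, p6) → 99.9788
  f4: (p1, p8, p2) → 65.6738
  f5: (p0, p2, p6) → 69.0890
  f6: (p0, p7, p6) → 74.5242
  f7: (p0, p4, p2) → 27.2887
  f8: (p0, p4, p7) → 26.5556
  f9: (p3, p7, p8) → 61.2505
  f10: (p3, p1, p8) → 21.9897
  f11: (p3, p7, p6) → 72.3031
  f12: (p3, p1, p6) → 33.8393
Σ area = 677.913

Euler: V−E+F = 8−18+12 = 2.


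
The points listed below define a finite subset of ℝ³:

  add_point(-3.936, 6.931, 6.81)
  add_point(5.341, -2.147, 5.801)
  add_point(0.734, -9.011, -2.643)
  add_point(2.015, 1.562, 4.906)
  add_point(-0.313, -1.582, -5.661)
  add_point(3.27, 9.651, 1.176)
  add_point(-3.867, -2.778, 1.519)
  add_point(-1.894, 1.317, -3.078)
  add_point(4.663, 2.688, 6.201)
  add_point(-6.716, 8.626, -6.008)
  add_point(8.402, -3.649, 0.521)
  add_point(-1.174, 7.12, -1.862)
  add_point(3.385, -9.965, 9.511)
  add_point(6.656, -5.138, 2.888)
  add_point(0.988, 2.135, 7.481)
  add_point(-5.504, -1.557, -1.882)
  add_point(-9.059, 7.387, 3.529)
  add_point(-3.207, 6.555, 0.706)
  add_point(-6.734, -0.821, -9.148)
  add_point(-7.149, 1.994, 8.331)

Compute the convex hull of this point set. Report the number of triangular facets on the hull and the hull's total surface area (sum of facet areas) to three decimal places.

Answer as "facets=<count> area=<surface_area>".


Extreme-point indices: [0, 1, 2, 4, 5, 8, 9, 10, 12, 14, 15, 16, 18, 19] — 14 of 20 on the boundary.

Area of each hull facet:
  f1: (p9, p5, p16) → 57.0254
  f2: (p9, p18, p16) → 48.4228
  f3: (p4, p5, p10) → 69.7755
  f4: (p4, p9, p5) → 68.9413
  f5: (p4, p9, p18) → 36.5153
  f6: (p0, p5, p16) → 27.8110
  f7: (p8, p5, p10) → 39.0705
  f8: (p8, p0, p5) → 37.1035
  f9: (p19, p18, p16) → 56.7414
  f10: (p19, p0, p16) → 17.9756
  f11: (p2, p12, p10) → 55.4657
  f12: (p2, p4, p10) → 38.3554
  f13: (p2, p4, p18) → 27.4079
  f14: (p2, p19, p12) → 96.0078
  f15: (p1, p12, p10) → 27.0095
  f16: (p1, p8, p10) → 14.2906
  f17: (p1, p8, p12) → 12.8893
  f18: (p14, p8, p12) → 24.5673
  f19: (p14, p8, p0) → 11.4478
  f20: (p14, p19, p12) → 50.5096
  f21: (p14, p19, p0) → 20.5336
  f22: (p15, p19, p18) → 20.7427
  f23: (p15, p2, p18) → 35.9007
  f24: (p15, p2, p19) → 48.4509
Σ area = 942.961

Check V−E+F: 14 − 36 + 24 = 2.

facets=24 area=942.961


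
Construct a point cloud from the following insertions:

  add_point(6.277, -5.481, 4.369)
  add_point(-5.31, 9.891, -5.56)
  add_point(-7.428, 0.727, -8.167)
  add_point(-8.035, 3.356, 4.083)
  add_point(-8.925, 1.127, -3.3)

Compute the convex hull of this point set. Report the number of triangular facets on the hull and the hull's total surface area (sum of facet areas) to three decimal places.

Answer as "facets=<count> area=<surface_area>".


Extreme-point indices: [0, 1, 2, 3, 4] — 5 of 5 on the boundary.

Per-facet area ½‖(b−a)×(c−a)‖:
  f1: (p2, p0, p4) → 46.2614
  f2: (p2, p1, p4) → 24.0387
  f3: (p2, p1, p0) → 95.5395
  f4: (p3, p0, p4) → 65.2556
  f5: (p3, p1, p4) → 37.7087
  f6: (p3, p1, p0) → 100.0516
Σ area = 368.855

Euler: V−E+F = 5−9+6 = 2.

facets=6 area=368.855


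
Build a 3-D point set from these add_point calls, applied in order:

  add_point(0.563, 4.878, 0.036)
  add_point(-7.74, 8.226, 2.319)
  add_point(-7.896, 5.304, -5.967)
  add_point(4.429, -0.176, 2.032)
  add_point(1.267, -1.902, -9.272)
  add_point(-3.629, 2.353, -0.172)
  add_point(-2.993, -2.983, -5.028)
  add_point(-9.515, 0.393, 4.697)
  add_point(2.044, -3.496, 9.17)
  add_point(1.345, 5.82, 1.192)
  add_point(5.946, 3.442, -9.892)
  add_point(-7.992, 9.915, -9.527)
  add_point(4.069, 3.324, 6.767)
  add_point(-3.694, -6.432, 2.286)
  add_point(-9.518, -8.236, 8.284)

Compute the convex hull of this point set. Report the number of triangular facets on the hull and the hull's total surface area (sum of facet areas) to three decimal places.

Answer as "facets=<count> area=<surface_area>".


Points on the hull: [1, 2, 3, 4, 6, 7, 8, 9, 10, 11, 12, 13, 14] (13 of 15).

Triangle areas on the boundary:
  f1: (p1, p8, p14) → 99.8786
  f2: (p4, p11, p10) → 52.5851
  f3: (p7, p11, p14) → 44.8564
  f4: (p7, p1, p14) → 9.1068
  f5: (p7, p1, p11) → 45.7523
  f6: (p12, p1, p8) → 49.8137
  f7: (p6, p4, p14) → 16.8766
  f8: (p6, p4, p11) → 44.0463
  f9: (p13, p8, p14) → 40.3077
  f10: (p13, p4, p14) → 20.9430
  f11: (p13, p4, p8) → 60.1364
  f12: (p3, p12, p10) → 29.6529
  f13: (p3, p12, p8) → 21.3536
  f14: (p3, p4, p10) → 41.4312
  f15: (p3, p4, p8) → 35.2808
  f16: (p9, p11, p10) → 84.2405
  f17: (p9, p12, p10) → 34.7068
  f18: (p9, p1, p11) → 56.5357
  f19: (p9, p12, p1) → 29.1930
  f20: (p2, p11, p14) → 10.4241
  f21: (p2, p6, p14) → 75.1260
  f22: (p2, p6, p11) → 18.7812
Σ area = 921.029

Euler characteristic 13−33+22 = 2 ✓

facets=22 area=921.029


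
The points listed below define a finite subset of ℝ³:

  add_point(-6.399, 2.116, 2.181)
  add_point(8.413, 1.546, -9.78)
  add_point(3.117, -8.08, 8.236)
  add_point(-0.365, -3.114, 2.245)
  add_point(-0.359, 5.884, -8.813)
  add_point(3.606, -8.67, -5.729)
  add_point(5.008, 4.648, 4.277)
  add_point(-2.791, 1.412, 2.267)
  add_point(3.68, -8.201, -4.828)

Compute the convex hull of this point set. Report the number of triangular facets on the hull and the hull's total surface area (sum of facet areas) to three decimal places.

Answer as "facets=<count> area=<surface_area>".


Points on the hull: [0, 1, 2, 4, 5, 6] (6 of 9).

Per-facet area ½‖(b−a)×(c−a)‖:
  f1: (p2, p5, p0) → 99.6999
  f2: (p2, p5, p1) → 79.6039
  f3: (p6, p2, p0) → 76.6036
  f4: (p6, p2, p1) → 98.9312
  f5: (p4, p5, p0) → 95.4816
  f6: (p4, p5, p1) → 58.9718
  f7: (p4, p6, p0) → 72.6403
  f8: (p4, p6, p1) → 66.9329
Σ area = 648.865

Check V−E+F: 6 − 12 + 8 = 2.

facets=8 area=648.865


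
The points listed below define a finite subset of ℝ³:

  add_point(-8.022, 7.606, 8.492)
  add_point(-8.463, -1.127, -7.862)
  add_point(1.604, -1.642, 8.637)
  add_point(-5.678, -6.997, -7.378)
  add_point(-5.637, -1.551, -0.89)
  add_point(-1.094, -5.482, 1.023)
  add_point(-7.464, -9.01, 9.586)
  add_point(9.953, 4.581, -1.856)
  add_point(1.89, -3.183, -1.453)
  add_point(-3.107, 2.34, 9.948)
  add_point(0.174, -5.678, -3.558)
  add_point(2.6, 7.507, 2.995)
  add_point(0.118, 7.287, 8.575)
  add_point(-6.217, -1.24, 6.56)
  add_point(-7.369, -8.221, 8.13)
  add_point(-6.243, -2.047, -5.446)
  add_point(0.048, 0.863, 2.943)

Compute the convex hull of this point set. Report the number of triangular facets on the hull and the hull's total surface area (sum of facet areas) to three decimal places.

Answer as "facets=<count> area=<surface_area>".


facets=16 area=913.015

Extreme-point indices: [0, 1, 2, 3, 6, 7, 9, 10, 11, 12] — 10 of 17 on the boundary.

Facet areas (half cross-product norm):
  f1: (p6, p0, p1) → 140.8445
  f2: (p3, p7, p1) → 64.9655
  f3: (p3, p6, p1) → 55.4441
  f4: (p11, p7, p1) → 82.3293
  f5: (p11, p0, p1) → 102.2113
  f6: (p10, p3, p7) → 32.9292
  f7: (p10, p3, p6) → 55.3377
  f8: (p2, p10, p7) → 84.0277
  f9: (p2, p10, p6) → 74.1394
  f10: (p12, p11, p0) → 22.8671
  f11: (p12, p11, p7) → 17.4772
  f12: (p12, p2, p7) → 63.2204
  f13: (p9, p6, p0) → 40.4934
  f14: (p9, p12, p0) → 21.4268
  f15: (p9, p2, p6) → 36.2319
  f16: (p9, p12, p2) → 19.0690
Σ area = 913.015

Euler characteristic 10−24+16 = 2 ✓


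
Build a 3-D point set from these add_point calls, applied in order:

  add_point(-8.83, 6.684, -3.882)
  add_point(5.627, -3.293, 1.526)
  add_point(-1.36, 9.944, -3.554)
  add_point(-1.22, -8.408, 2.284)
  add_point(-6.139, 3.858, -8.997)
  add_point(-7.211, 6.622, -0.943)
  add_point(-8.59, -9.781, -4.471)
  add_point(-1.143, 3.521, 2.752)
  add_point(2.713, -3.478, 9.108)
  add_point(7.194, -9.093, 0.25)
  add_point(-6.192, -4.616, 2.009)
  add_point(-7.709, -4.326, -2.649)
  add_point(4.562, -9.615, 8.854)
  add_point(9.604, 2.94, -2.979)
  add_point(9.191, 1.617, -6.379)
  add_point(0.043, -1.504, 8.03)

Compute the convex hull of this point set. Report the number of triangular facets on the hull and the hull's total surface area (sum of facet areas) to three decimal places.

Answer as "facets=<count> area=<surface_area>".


facets=20 area=994.722

12 of the 16 inputs are extreme points: [0, 2, 4, 5, 6, 8, 9, 10, 12, 13, 14, 15].

Facet areas (half cross-product norm):
  f1: (p4, p6, p0) → 46.6872
  f2: (p10, p6, p0) → 55.7016
  f3: (p12, p9, p6) → 74.3036
  f4: (p12, p10, p6) → 54.7454
  f5: (p12, p8, p13) → 47.7078
  f6: (p12, p9, p13) → 53.4962
  f7: (p2, p4, p0) → 25.8319
  f8: (p2, p8, p13) → 99.0669
  f9: (p15, p2, p8) → 20.9093
  f10: (p15, p12, p8) → 7.4161
  f11: (p15, p12, p10) → 42.7401
  f12: (p14, p2, p13) → 23.8671
  f13: (p14, p2, p4) → 64.4982
  f14: (p14, p9, p13) → 23.1060
  f15: (p14, p9, p6) → 105.0742
  f16: (p14, p4, p6) → 114.5024
  f17: (p5, p2, p0) → 12.0841
  f18: (p5, p15, p2) → 50.7700
  f19: (p5, p10, p0) → 18.7800
  f20: (p5, p15, p10) → 53.4338
Σ area = 994.722

Euler: V−E+F = 12−30+20 = 2.


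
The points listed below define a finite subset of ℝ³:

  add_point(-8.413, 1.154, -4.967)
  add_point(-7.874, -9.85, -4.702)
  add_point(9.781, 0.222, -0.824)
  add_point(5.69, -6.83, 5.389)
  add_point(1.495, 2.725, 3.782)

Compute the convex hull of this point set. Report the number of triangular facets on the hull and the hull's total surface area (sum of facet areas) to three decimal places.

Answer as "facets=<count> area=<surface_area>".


Points on the hull: [0, 1, 2, 3, 4] (5 of 5).

Area of each hull facet:
  f1: (p1, p2, p0) → 102.4018
  f2: (p3, p1, p2) → 87.7344
  f3: (p4, p2, p0) → 62.4498
  f4: (p4, p3, p2) → 44.9675
  f5: (p4, p1, p0) → 73.1877
  f6: (p4, p3, p1) → 87.9196
Σ area = 458.661

Check V−E+F: 5 − 9 + 6 = 2.

facets=6 area=458.661


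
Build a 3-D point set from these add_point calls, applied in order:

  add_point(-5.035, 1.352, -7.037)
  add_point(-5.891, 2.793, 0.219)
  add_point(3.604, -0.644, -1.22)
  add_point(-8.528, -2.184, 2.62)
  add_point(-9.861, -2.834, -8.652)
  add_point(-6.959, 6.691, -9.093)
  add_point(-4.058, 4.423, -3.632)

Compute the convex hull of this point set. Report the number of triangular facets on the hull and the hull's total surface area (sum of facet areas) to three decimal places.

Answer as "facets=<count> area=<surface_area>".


7 of the 7 inputs are extreme points: [0, 1, 2, 3, 4, 5, 6].

Triangle areas on the boundary:
  f1: (p3, p2, p4) → 71.6860
  f2: (p3, p5, p4) → 56.6011
  f3: (p1, p3, p2) → 30.7028
  f4: (p1, p3, p5) → 24.2214
  f5: (p0, p2, p4) → 27.6448
  f6: (p0, p5, p4) → 19.2812
  f7: (p0, p5, p2) → 25.2859
  f8: (p6, p5, p2) → 20.7015
  f9: (p6, p1, p2) → 21.6107
  f10: (p6, p1, p5) → 11.4854
Σ area = 309.221

Check V−E+F: 7 − 15 + 10 = 2.

facets=10 area=309.221


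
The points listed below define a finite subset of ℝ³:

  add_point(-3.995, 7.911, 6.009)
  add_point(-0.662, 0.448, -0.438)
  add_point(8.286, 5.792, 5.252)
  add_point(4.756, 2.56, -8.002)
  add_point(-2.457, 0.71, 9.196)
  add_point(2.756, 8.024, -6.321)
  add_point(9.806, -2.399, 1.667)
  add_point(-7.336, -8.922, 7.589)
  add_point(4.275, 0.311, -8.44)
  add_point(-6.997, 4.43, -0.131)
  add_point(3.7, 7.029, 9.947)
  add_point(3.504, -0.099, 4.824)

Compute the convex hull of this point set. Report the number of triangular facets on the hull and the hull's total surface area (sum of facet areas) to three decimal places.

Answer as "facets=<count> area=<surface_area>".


Points on the hull: [0, 2, 3, 4, 5, 6, 7, 8, 9, 10] (10 of 12).

Facet areas (half cross-product norm):
  f1: (p10, p6, p7) → 126.3268
  f2: (p8, p6, p7) → 113.7314
  f3: (p8, p9, p7) → 112.4040
  f4: (p8, p9, p5) → 49.2480
  f5: (p2, p10, p6) → 25.0869
  f6: (p2, p10, p5) → 41.4524
  f7: (p4, p10, p7) → 14.6467
  f8: (p0, p10, p5) → 61.0513
  f9: (p0, p9, p5) → 46.3561
  f10: (p0, p4, p10) → 31.2875
  f11: (p0, p9, p7) → 59.1622
  f12: (p0, p4, p7) → 33.3635
  f13: (p3, p8, p6) → 13.8461
  f14: (p3, p8, p5) → 3.7264
  f15: (p3, p2, p6) → 53.9089
  f16: (p3, p2, p5) → 39.3792
Σ area = 824.977

Euler: V−E+F = 10−24+16 = 2.

facets=16 area=824.977


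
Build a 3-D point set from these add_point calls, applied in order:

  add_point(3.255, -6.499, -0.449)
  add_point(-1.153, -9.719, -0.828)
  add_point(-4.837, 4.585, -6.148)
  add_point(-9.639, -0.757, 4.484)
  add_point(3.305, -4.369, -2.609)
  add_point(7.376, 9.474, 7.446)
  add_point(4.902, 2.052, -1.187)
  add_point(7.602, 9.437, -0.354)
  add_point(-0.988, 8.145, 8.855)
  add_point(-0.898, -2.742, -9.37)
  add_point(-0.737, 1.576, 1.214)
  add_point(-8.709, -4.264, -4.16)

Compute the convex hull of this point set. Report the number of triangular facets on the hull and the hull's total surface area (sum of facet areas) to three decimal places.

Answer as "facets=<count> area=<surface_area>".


10 of the 12 inputs are extreme points: [0, 1, 2, 3, 4, 5, 7, 8, 9, 11].

Triangle areas on the boundary:
  f1: (p2, p9, p7) → 64.8681
  f2: (p4, p9, p7) → 59.2065
  f3: (p11, p2, p3) → 45.9388
  f4: (p11, p2, p9) → 38.3237
  f5: (p11, p1, p3) → 46.3717
  f6: (p11, p9, p1) → 44.0149
  f7: (p8, p5, p7) → 32.8771
  f8: (p8, p2, p7) → 87.1474
  f9: (p8, p2, p3) → 81.6955
  f10: (p8, p1, p3) → 87.1691
  f11: (p8, p5, p1) → 87.0389
  f12: (p0, p5, p1) → 34.4416
  f13: (p0, p9, p1) → 28.4168
  f14: (p0, p4, p9) → 8.4970
  f15: (p0, p5, p7) → 64.4498
  f16: (p0, p4, p7) → 18.4302
Σ area = 828.887

Euler: V−E+F = 10−24+16 = 2.

facets=16 area=828.887


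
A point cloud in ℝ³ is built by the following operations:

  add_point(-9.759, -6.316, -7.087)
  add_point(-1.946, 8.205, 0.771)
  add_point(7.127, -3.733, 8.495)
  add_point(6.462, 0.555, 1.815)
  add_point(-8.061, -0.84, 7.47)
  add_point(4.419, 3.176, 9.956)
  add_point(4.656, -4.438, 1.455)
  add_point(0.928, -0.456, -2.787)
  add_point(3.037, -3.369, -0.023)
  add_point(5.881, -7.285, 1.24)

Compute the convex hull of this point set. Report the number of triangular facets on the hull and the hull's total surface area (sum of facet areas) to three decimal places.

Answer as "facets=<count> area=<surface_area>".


Extreme-point indices: [0, 1, 2, 3, 4, 5, 7, 9] — 8 of 10 on the boundary.

Per-facet area ½‖(b−a)×(c−a)‖:
  f1: (p4, p1, p0) → 98.4242
  f2: (p4, p9, p0) → 119.1430
  f3: (p4, p9, p2) → 62.8106
  f4: (p7, p1, p0) → 60.7780
  f5: (p7, p9, p0) → 58.4869
  f6: (p5, p4, p2) → 50.4467
  f7: (p5, p4, p1) → 70.7158
  f8: (p3, p7, p9) → 27.8036
  f9: (p3, p9, p2) → 27.7429
  f10: (p3, p5, p2) → 28.1074
  f11: (p3, p7, p1) → 35.2937
  f12: (p3, p5, p1) → 48.0882
Σ area = 687.841

Check V−E+F: 8 − 18 + 12 = 2.

facets=12 area=687.841


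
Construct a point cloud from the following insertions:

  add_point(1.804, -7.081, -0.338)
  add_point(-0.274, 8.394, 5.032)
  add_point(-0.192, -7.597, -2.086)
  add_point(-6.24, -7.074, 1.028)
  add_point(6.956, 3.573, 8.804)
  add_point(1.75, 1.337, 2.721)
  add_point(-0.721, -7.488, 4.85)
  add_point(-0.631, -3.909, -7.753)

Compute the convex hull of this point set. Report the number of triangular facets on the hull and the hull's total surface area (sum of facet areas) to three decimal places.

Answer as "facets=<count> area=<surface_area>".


7 of the 8 inputs are extreme points: [0, 1, 2, 3, 4, 6, 7].

Per-facet area ½‖(b−a)×(c−a)‖:
  f1: (p7, p1, p3) → 89.8063
  f2: (p7, p1, p4) → 83.9523
  f3: (p0, p7, p4) → 58.5356
  f4: (p6, p1, p3) → 53.4082
  f5: (p6, p1, p4) → 65.9159
  f6: (p6, p0, p4) → 40.5487
  f7: (p2, p7, p3) → 22.1718
  f8: (p2, p0, p7) → 8.0088
  f9: (p2, p6, p3) → 20.2187
  f10: (p2, p6, p0) → 7.5803
Σ area = 450.146

Euler: V−E+F = 7−15+10 = 2.

facets=10 area=450.146


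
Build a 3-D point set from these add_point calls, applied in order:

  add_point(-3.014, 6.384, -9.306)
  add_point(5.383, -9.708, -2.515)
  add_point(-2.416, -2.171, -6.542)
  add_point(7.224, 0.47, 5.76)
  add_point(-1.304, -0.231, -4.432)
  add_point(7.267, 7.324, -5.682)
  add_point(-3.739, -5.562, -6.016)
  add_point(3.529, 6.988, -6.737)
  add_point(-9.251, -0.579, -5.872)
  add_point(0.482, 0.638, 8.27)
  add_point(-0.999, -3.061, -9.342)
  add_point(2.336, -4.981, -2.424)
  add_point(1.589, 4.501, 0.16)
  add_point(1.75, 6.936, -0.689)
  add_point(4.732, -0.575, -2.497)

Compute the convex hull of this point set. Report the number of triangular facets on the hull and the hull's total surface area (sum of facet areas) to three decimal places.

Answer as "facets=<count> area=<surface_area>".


Extreme-point indices: [0, 1, 3, 5, 6, 7, 8, 9, 10, 13] — 10 of 15 on the boundary.

Area of each hull facet:
  f1: (p3, p1, p5) → 87.4590
  f2: (p3, p9, p1) → 47.3927
  f3: (p10, p1, p5) → 78.8298
  f4: (p13, p9, p8) → 78.4489
  f5: (p13, p3, p5) → 39.6023
  f6: (p13, p3, p9) → 36.7247
  f7: (p0, p10, p8) → 40.1036
  f8: (p0, p10, p5) → 52.5090
  f9: (p0, p13, p8) → 49.0648
  f10: (p6, p10, p8) → 18.4488
  f11: (p6, p10, p1) → 26.3999
  f12: (p6, p9, p8) → 59.7619
  f13: (p6, p9, p1) → 79.6623
  f14: (p7, p13, p5) → 12.2882
  f15: (p7, p0, p5) → 1.3551
  f16: (p7, p0, p13) → 22.1553
Σ area = 730.206

Euler characteristic 10−24+16 = 2 ✓

facets=16 area=730.206


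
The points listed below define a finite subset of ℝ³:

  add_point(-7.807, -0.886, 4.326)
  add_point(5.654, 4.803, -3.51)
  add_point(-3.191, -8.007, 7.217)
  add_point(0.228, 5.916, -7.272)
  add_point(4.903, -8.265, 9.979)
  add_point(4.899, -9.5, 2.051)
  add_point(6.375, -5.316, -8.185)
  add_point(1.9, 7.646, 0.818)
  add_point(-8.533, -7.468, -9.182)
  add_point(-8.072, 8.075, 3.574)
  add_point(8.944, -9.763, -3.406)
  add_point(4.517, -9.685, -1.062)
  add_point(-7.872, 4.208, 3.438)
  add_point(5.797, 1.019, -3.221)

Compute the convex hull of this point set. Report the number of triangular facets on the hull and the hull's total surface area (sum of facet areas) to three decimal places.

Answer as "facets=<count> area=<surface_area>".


12 of the 14 inputs are extreme points: [0, 1, 2, 3, 4, 5, 6, 7, 8, 9, 10, 11].

Triangle areas on the boundary:
  f1: (p3, p9, p8) → 110.7766
  f2: (p2, p4, p9) → 68.4907
  f3: (p6, p10, p8) → 50.2316
  f4: (p6, p3, p8) → 90.9923
  f5: (p1, p4, p10) → 103.6311
  f6: (p1, p6, p10) → 37.2147
  f7: (p1, p6, p3) → 37.3763
  f8: (p5, p4, p10) → 16.4045
  f9: (p5, p2, p4) → 32.5806
  f10: (p0, p9, p8) → 63.1505
  f11: (p0, p2, p8) → 67.3980
  f12: (p0, p2, p9) → 22.2940
  f13: (p7, p3, p9) → 43.5818
  f14: (p7, p1, p3) → 21.1032
  f15: (p7, p4, p9) → 96.1462
  f16: (p7, p1, p4) → 58.8933
  f17: (p11, p2, p8) → 86.8338
  f18: (p11, p5, p2) → 13.7426
  f19: (p11, p10, p8) → 33.6841
  f20: (p11, p5, p10) → 7.3512
Σ area = 1061.877

Check V−E+F: 12 − 30 + 20 = 2.

facets=20 area=1061.877


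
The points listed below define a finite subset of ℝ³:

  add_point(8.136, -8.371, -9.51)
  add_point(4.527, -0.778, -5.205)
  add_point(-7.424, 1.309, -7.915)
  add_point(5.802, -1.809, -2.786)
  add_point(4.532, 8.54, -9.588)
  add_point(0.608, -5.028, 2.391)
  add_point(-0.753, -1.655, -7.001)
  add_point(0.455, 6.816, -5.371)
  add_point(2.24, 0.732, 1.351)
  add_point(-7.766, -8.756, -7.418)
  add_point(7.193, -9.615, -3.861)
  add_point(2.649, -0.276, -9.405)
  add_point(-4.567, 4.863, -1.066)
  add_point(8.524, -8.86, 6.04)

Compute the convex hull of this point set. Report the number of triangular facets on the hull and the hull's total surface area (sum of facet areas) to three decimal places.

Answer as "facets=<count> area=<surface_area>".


Points on the hull: [0, 2, 4, 5, 7, 8, 9, 10, 11, 12, 13] (11 of 14).

Triangle areas on the boundary:
  f1: (p10, p13, p9) → 72.1738
  f2: (p0, p10, p9) → 44.9896
  f3: (p0, p4, p13) → 134.4353
  f4: (p0, p10, p13) → 11.8317
  f5: (p5, p13, p9) → 46.4562
  f6: (p5, p12, p9) → 75.8025
  f7: (p5, p12, p13) → 31.6709
  f8: (p2, p12, p9) → 37.9846
  f9: (p2, p12, p4) → 52.5946
  f10: (p8, p4, p13) → 63.3116
  f11: (p8, p12, p13) → 21.4566
  f12: (p11, p0, p4) → 31.8335
  f13: (p11, p2, p4) → 46.3849
  f14: (p11, p0, p9) → 66.1500
  f15: (p11, p2, p9) → 51.6199
  f16: (p7, p12, p4) → 1.8905
  f17: (p7, p8, p4) → 23.4286
  f18: (p7, p8, p12) → 27.5991
Σ area = 841.614

Check V−E+F: 11 − 27 + 18 = 2.

facets=18 area=841.614


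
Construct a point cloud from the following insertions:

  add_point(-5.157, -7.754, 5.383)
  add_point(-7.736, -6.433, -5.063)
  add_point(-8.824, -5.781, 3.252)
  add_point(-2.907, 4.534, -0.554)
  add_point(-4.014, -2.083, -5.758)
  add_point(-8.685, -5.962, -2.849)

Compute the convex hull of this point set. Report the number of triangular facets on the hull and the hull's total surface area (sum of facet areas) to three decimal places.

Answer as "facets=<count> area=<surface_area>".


Extreme-point indices: [0, 1, 2, 3, 4, 5] — 6 of 6 on the boundary.

Facet areas (half cross-product norm):
  f1: (p0, p3, p2) → 29.0059
  f2: (p4, p0, p3) → 52.4230
  f3: (p5, p3, p2) → 36.4662
  f4: (p5, p0, p2) → 12.9262
  f5: (p1, p4, p3) → 19.6210
  f6: (p1, p5, p3) → 14.7977
  f7: (p1, p4, p0) → 31.2122
  f8: (p1, p5, p0) → 8.7411
Σ area = 205.193

Check V−E+F: 6 − 12 + 8 = 2.

facets=8 area=205.193


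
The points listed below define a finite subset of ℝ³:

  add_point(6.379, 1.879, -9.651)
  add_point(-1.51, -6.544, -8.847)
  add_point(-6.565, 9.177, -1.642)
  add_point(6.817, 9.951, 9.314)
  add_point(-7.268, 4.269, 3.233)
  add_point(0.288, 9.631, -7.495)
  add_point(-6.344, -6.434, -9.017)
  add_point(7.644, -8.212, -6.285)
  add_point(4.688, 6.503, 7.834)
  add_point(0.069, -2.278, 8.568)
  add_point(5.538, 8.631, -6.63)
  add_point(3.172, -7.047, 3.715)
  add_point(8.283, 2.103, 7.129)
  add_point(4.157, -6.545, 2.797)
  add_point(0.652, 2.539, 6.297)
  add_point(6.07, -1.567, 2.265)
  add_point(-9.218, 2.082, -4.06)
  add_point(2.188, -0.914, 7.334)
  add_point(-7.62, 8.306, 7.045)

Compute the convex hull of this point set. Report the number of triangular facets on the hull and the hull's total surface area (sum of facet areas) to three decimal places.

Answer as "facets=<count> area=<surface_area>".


facets=26 area=1212.859

Hull vertices (15/19): indices [0, 1, 2, 3, 4, 5, 6, 7, 9, 10, 11, 12, 13, 16, 18].

Facet areas (half cross-product norm):
  f1: (p0, p7, p12) → 85.9174
  f2: (p9, p3, p12) → 37.7857
  f3: (p10, p0, p12) → 57.5509
  f4: (p10, p3, p12) → 62.7929
  f5: (p10, p5, p0) → 19.6934
  f6: (p10, p5, p3) → 42.3734
  f7: (p6, p5, p16) → 63.9718
  f8: (p6, p5, p0) → 76.4143
  f9: (p11, p9, p12) → 34.7428
  f10: (p11, p6, p7) → 76.8810
  f11: (p11, p6, p9) → 57.6409
  f12: (p18, p9, p3) → 83.8116
  f13: (p1, p0, p7) → 48.2628
  f14: (p1, p6, p7) → 6.4623
  f15: (p1, p6, p0) → 20.9667
  f16: (p13, p7, p12) → 48.0168
  f17: (p13, p11, p12) → 7.2237
  f18: (p13, p11, p7) → 4.5164
  f19: (p2, p5, p3) → 76.8512
  f20: (p2, p18, p3) → 64.6471
  f21: (p2, p5, p16) → 35.6918
  f22: (p2, p18, p16) → 34.4414
  f23: (p4, p6, p9) → 90.9578
  f24: (p4, p18, p9) → 30.8167
  f25: (p4, p6, p16) → 31.9774
  f26: (p4, p18, p16) → 12.4511
Σ area = 1212.859

Euler: V−E+F = 15−39+26 = 2.


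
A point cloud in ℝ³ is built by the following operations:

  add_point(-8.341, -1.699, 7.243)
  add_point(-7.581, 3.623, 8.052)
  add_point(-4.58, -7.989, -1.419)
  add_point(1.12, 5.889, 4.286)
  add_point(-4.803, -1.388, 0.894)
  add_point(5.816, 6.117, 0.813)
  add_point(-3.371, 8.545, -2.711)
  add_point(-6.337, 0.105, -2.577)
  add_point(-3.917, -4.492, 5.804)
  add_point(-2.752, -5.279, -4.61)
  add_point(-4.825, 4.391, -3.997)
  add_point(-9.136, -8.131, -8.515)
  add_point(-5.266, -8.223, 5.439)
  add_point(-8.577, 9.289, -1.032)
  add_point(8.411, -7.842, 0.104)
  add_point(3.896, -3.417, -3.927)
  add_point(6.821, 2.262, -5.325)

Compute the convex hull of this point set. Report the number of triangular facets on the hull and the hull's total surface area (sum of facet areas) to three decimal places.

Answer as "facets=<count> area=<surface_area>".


facets=18 area=959.994

Hull vertices (11/17): indices [0, 1, 3, 5, 6, 8, 11, 12, 13, 14, 16].

Per-facet area ½‖(b−a)×(c−a)‖:
  f1: (p12, p14, p11) → 105.7840
  f2: (p16, p14, p11) → 107.3641
  f3: (p0, p13, p11) → 113.3119
  f4: (p0, p12, p11) → 53.4557
  f5: (p8, p12, p14) → 27.8482
  f6: (p5, p16, p14) → 42.2136
  f7: (p6, p5, p13) → 17.4574
  f8: (p6, p5, p16) → 37.0498
  f9: (p6, p13, p11) → 51.1185
  f10: (p6, p16, p11) → 109.6261
  f11: (p1, p0, p13) → 27.0691
  f12: (p1, p0, p12) → 11.0484
  f13: (p1, p8, p12) → 12.7921
  f14: (p1, p8, p14) → 48.0867
  f15: (p3, p5, p13) → 31.1554
  f16: (p3, p1, p13) → 48.7673
  f17: (p3, p5, p14) → 41.1497
  f18: (p3, p1, p14) → 74.6964
Σ area = 959.994

Euler characteristic 11−27+18 = 2 ✓


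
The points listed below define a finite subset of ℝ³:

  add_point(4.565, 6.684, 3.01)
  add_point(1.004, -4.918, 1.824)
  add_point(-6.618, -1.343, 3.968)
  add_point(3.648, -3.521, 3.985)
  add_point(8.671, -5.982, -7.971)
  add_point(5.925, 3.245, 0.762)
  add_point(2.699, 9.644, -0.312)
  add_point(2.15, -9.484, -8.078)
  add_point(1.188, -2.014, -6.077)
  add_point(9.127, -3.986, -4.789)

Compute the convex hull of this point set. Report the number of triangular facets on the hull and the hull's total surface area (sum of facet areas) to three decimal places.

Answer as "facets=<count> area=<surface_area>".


Extreme-point indices: [0, 1, 2, 3, 4, 5, 6, 7, 8, 9] — 10 of 10 on the boundary.

Facet areas (half cross-product norm):
  f1: (p8, p6, p2) → 78.9161
  f2: (p8, p7, p2) → 46.8815
  f3: (p0, p6, p9) → 32.9752
  f4: (p0, p6, p2) → 33.1500
  f5: (p0, p3, p2) → 53.6246
  f6: (p1, p7, p2) → 41.6234
  f7: (p1, p3, p2) → 15.1375
  f8: (p1, p3, p7) → 15.9995
  f9: (p4, p8, p7) → 27.0366
  f10: (p4, p3, p9) → 14.4984
  f11: (p4, p3, p7) → 47.5008
  f12: (p4, p6, p9) → 22.6634
  f13: (p4, p8, p6) → 51.9833
  f14: (p5, p3, p9) → 35.9292
  f15: (p5, p0, p9) → 1.5447
  f16: (p5, p0, p3) → 15.6685
Σ area = 535.133

Euler: V−E+F = 10−24+16 = 2.

facets=16 area=535.133


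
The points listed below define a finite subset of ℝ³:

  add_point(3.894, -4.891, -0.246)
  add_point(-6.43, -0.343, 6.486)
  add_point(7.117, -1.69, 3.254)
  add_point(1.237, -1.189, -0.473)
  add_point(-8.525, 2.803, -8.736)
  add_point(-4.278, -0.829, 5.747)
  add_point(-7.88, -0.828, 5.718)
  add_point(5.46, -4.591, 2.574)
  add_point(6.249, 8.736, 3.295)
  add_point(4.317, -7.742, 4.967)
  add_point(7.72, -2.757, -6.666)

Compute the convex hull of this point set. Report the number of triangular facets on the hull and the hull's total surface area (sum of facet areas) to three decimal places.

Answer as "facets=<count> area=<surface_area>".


facets=10 area=692.108

Extreme-point indices: [1, 2, 4, 6, 8, 9, 10] — 7 of 11 on the boundary.

Triangle areas on the boundary:
  f1: (p8, p10, p4) → 127.7879
  f2: (p9, p10, p4) → 113.3140
  f3: (p6, p8, p4) → 124.9045
  f4: (p6, p9, p4) → 104.1355
  f5: (p2, p8, p10) → 51.9383
  f6: (p2, p9, p10) → 33.8613
  f7: (p2, p9, p8) → 19.4698
  f8: (p1, p9, p8) → 97.7915
  f9: (p1, p6, p8) → 9.0574
  f10: (p1, p6, p9) → 9.8476
Σ area = 692.108

Euler: V−E+F = 7−15+10 = 2.


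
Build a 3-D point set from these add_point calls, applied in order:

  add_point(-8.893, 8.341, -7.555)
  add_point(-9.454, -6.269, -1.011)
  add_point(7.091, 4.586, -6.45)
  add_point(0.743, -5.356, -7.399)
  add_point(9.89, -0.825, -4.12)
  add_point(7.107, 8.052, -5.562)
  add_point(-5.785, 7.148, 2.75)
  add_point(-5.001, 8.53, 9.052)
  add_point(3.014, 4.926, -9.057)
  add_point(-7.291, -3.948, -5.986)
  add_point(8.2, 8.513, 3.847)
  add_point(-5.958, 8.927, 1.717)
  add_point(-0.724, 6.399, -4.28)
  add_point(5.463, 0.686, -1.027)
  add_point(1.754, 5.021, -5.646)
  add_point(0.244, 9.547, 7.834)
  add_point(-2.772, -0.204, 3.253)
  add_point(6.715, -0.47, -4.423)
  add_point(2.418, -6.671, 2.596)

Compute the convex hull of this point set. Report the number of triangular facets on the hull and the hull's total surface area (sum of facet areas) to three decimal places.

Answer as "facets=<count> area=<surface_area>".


facets=22 area=1061.166

Hull vertices (13/19): indices [0, 1, 2, 3, 4, 5, 7, 8, 9, 10, 11, 15, 18].

Triangle areas on the boundary:
  f1: (p0, p7, p1) → 126.3937
  f2: (p18, p7, p1) → 106.6431
  f3: (p3, p8, p4) → 48.0277
  f4: (p3, p18, p1) → 56.8038
  f5: (p3, p18, p4) → 50.5698
  f6: (p3, p0, p8) → 66.4451
  f7: (p10, p18, p4) → 71.7809
  f8: (p9, p0, p1) → 32.9886
  f9: (p9, p3, p1) → 22.0164
  f10: (p9, p3, p0) → 49.7782
  f11: (p5, p10, p4) → 44.1984
  f12: (p5, p0, p8) → 35.1959
  f13: (p15, p18, p7) → 47.0695
  f14: (p15, p10, p18) → 71.8908
  f15: (p15, p5, p0) → 114.5846
  f16: (p15, p5, p10) → 39.8761
  f17: (p2, p8, p4) → 12.5271
  f18: (p2, p5, p4) → 8.1809
  f19: (p2, p5, p8) → 8.6579
  f20: (p11, p0, p7) → 7.5299
  f21: (p11, p15, p7) → 20.1814
  f22: (p11, p15, p0) → 19.8261
Σ area = 1061.166

Euler characteristic 13−33+22 = 2 ✓


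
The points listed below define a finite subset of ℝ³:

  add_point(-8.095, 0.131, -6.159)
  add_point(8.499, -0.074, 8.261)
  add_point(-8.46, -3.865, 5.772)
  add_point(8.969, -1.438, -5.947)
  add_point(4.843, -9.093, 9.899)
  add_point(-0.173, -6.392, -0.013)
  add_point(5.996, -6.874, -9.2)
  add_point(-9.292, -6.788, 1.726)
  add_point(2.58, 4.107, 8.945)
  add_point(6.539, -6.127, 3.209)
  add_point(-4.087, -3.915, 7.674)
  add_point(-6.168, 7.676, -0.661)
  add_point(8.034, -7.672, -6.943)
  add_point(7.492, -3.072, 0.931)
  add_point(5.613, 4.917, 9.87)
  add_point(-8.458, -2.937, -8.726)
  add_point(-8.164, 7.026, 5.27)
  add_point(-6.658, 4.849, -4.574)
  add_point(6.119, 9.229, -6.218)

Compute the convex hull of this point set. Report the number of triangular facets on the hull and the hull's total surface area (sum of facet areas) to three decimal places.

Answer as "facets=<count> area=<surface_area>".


Extreme-point indices: [0, 1, 2, 3, 4, 6, 7, 10, 11, 12, 14, 15, 16, 17, 18] — 15 of 19 on the boundary.

Triangle areas on the boundary:
  f1: (p15, p16, p7) → 79.4402
  f2: (p2, p4, p7) → 37.1203
  f3: (p2, p16, p7) → 23.1462
  f4: (p14, p16, p18) → 116.2101
  f5: (p6, p18, p3) → 30.0354
  f6: (p6, p15, p18) → 118.6162
  f7: (p6, p15, p7) → 83.7038
  f8: (p17, p15, p18) → 55.8733
  f9: (p10, p2, p16) → 26.0065
  f10: (p10, p14, p16) → 74.9288
  f11: (p10, p2, p4) → 12.6506
  f12: (p10, p14, p4) → 66.3930
  f13: (p1, p18, p3) → 78.6335
  f14: (p1, p14, p18) → 49.7859
  f15: (p1, p14, p4) → 24.8816
  f16: (p12, p6, p3) → 10.0238
  f17: (p12, p1, p3) → 44.1959
  f18: (p12, p1, p4) → 80.7815
  f19: (p12, p4, p7) → 133.4767
  f20: (p12, p6, p7) → 29.3561
  f21: (p11, p16, p18) → 31.1139
  f22: (p11, p17, p18) → 32.4413
  f23: (p11, p17, p16) → 11.3587
  f24: (p0, p15, p16) → 9.0501
  f25: (p0, p17, p16) → 23.5929
  f26: (p0, p17, p15) → 4.1683
Σ area = 1286.984

Euler: V−E+F = 15−39+26 = 2.

facets=26 area=1286.984


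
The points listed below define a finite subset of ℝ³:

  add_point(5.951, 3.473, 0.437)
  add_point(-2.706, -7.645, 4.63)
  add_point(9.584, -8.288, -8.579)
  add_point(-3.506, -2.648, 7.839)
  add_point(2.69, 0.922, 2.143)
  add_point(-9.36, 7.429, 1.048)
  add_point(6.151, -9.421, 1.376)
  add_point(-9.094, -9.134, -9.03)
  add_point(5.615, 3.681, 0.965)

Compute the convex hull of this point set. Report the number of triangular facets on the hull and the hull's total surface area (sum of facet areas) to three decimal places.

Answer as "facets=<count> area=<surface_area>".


facets=12 area=876.205

Extreme-point indices: [0, 1, 2, 3, 5, 6, 7, 8] — 8 of 9 on the boundary.

Facet areas (half cross-product norm):
  f1: (p7, p2, p5) → 181.1937
  f2: (p3, p7, p5) → 120.8271
  f3: (p8, p3, p5) → 83.3117
  f4: (p1, p3, p7) → 39.0957
  f5: (p0, p2, p5) → 108.0695
  f6: (p0, p8, p5) → 4.1644
  f7: (p6, p8, p3) → 75.5119
  f8: (p6, p1, p3) → 25.5598
  f9: (p6, p0, p2) → 67.4740
  f10: (p6, p0, p8) → 4.1120
  f11: (p6, p7, p2) → 94.2932
  f12: (p6, p1, p7) → 72.5921
Σ area = 876.205

Euler: V−E+F = 8−18+12 = 2.
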